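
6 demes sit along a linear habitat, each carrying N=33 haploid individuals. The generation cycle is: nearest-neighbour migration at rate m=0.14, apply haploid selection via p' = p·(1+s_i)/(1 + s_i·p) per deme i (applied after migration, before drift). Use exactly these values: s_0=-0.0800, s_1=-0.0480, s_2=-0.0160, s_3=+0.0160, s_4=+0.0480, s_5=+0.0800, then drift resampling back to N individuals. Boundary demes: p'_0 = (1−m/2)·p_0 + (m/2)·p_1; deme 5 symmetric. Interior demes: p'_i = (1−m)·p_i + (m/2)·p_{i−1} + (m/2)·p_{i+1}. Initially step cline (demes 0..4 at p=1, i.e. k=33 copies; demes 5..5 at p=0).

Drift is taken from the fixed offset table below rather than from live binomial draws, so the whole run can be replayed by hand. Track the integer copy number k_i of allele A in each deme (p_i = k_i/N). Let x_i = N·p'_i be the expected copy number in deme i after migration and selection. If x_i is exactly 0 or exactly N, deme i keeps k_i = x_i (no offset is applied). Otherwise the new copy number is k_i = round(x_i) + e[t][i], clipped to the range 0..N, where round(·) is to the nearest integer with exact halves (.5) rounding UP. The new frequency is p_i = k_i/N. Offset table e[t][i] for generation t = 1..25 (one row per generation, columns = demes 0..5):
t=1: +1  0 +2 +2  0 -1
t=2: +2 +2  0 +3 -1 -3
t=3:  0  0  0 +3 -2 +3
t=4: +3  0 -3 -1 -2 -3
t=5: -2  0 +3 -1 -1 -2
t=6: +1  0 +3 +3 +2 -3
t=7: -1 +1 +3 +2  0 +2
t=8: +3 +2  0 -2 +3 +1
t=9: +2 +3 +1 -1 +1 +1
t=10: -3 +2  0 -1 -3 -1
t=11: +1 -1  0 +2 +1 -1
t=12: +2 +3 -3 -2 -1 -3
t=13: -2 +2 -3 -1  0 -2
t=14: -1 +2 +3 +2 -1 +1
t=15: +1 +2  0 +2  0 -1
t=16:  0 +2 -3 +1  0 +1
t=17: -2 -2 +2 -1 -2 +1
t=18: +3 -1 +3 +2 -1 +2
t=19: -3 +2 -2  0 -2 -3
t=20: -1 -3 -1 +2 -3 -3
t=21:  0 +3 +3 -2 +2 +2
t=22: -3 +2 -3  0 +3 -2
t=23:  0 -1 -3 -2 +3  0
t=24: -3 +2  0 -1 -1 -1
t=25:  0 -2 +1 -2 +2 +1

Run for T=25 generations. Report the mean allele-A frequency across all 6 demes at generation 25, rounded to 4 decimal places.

t=0: k=[33 33 33 33 33 0]
t=1: x=[33.0000 33.0000 33.0000 33.0000 30.7887 2.4809] k=[33 33 33 33 31 1]
t=2: x=[33.0000 33.0000 33.0000 32.8622 29.2005 3.3230] k=[33 33 33 33 28 0]
t=3: x=[33.0000 33.0000 33.0000 32.6555 26.6343 2.1068] k=[33 33 33 33 25 5]
t=4: x=[33.0000 33.0000 33.0000 32.4487 24.4601 6.8064] k=[33 33 33 31 22 4]
t=5: x=[33.0000 33.0000 32.8577 30.5463 21.7206 5.6093] k=[33 33 33 30 21 4]
t=6: x=[33.0000 33.0000 32.7866 29.6284 20.8026 5.5356] k=[33 33 33 33 23 3]
t=7: x=[33.0000 33.0000 33.0000 32.3108 22.6362 4.7018] k=[33 33 33 33 23 7]
t=8: x=[33.0000 33.0000 33.0000 32.3108 22.9113 8.6003] k=[33 33 33 30 26 10]
t=9: x=[33.0000 33.0000 32.7866 29.9739 25.4368 11.6943] k=[33 33 33 29 26 13]
t=10: x=[33.0000 33.0000 32.7155 29.1246 25.5733 14.5327] k=[33 33 33 28 23 14]
t=11: x=[33.0000 33.0000 32.6444 28.0670 23.0489 15.2592] k=[33 33 33 30 24 14]
t=12: x=[33.0000 33.0000 32.7866 29.8357 24.0295 15.3297] k=[33 33 30 28 23 12]
t=13: x=[33.0000 32.7795 30.0267 27.8593 22.9113 13.3775] k=[33 33 27 27 23 11]
t=14: x=[33.0000 32.5591 27.3448 26.8003 22.7738 12.4304] k=[33 33 30 29 22 13]
t=15: x=[33.0000 32.7795 30.0976 28.6404 22.2033 14.2496] k=[33 33 30 31 22 13]
t=16: x=[33.0000 32.7795 30.2395 30.3391 22.3411 14.2496] k=[33 33 27 31 22 15]
t=17: x=[33.0000 32.5591 27.6279 30.1318 22.4788 16.1237] k=[33 31 30 29 20 17]
t=18: x=[32.8479 30.9786 29.9557 28.5020 20.7829 17.8424] k=[33 30 33 31 20 20]
t=19: x=[32.7719 30.3006 32.6444 30.4082 21.1286 20.6012] k=[30 32 31 30 19 18]
t=20: x=[29.9146 31.7313 30.9695 29.3518 20.0705 18.6966] k=[29 29 30 31 17 16]
t=21: x=[28.6975 28.8965 29.9557 29.9937 18.2931 16.7048] k=[29 32 33 28 20 19]
t=22: x=[28.9212 31.8046 32.5733 27.8593 20.8521 19.6855] k=[26 33 30 28 24 18]
t=23: x=[26.0433 32.2655 30.0267 27.9285 24.1666 19.0432] k=[26 31 27 26 27 19]
t=24: x=[25.8962 30.2485 27.1326 26.2259 26.6149 20.1684] k=[23 32 27 25 26 19]
t=25: x=[23.0606 30.9264 27.1326 25.3041 25.7098 20.0995] k=[23 29 28 23 28 21]

0.7677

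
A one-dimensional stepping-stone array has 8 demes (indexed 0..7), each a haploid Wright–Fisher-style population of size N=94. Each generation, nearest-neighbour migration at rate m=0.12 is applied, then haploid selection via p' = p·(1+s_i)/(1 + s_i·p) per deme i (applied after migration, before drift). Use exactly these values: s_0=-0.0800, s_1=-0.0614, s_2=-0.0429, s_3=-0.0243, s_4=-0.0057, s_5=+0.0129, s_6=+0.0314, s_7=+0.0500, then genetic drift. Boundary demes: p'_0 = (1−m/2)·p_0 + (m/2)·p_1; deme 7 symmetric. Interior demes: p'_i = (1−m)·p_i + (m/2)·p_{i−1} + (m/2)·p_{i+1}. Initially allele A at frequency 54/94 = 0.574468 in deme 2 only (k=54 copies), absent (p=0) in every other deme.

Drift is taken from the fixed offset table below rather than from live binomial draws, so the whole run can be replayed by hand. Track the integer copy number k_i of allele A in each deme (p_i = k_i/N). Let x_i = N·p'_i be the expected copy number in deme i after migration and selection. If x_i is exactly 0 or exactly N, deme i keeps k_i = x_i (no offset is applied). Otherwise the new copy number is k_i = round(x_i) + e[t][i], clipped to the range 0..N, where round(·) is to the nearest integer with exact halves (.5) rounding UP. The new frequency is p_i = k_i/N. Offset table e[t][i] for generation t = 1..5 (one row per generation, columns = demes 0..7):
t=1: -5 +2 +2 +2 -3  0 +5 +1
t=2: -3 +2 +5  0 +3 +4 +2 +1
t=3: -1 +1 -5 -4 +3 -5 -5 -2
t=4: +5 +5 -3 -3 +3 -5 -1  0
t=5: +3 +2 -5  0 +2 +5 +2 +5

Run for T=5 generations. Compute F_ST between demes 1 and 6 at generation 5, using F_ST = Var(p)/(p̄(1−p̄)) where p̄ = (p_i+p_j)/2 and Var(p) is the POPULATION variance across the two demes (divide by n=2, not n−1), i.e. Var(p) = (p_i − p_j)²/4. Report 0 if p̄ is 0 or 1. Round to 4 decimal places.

t=0: k=[0 0 54 0 0 0 0 0]
t=1: x=[0.0000 3.0475 46.4896 3.1639 0.0000 0.0000 0.0000 0.0000] k=[0 5 48 5 0 0 0 0]
t=2: x=[0.2761 6.8657 41.8198 7.1165 0.2983 0.0000 0.0000 0.0000] k=[0 9 47 7 3 0 0 0]
t=3: x=[0.4970 10.1518 41.3022 8.9586 3.0431 0.1823 0.0000 0.0000] k=[0 11 36 5 6 0 0 0]
t=4: x=[0.6075 11.1996 31.7121 6.7639 5.5501 0.3646 0.0000 0.0000] k=[6 16 29 4 9 0 0 0]
t=5: x=[6.1063 15.3488 25.8894 5.6676 8.1175 0.5469 0.0000 0.0000] k=[9 17 21 6 10 6 0 0]

0.0994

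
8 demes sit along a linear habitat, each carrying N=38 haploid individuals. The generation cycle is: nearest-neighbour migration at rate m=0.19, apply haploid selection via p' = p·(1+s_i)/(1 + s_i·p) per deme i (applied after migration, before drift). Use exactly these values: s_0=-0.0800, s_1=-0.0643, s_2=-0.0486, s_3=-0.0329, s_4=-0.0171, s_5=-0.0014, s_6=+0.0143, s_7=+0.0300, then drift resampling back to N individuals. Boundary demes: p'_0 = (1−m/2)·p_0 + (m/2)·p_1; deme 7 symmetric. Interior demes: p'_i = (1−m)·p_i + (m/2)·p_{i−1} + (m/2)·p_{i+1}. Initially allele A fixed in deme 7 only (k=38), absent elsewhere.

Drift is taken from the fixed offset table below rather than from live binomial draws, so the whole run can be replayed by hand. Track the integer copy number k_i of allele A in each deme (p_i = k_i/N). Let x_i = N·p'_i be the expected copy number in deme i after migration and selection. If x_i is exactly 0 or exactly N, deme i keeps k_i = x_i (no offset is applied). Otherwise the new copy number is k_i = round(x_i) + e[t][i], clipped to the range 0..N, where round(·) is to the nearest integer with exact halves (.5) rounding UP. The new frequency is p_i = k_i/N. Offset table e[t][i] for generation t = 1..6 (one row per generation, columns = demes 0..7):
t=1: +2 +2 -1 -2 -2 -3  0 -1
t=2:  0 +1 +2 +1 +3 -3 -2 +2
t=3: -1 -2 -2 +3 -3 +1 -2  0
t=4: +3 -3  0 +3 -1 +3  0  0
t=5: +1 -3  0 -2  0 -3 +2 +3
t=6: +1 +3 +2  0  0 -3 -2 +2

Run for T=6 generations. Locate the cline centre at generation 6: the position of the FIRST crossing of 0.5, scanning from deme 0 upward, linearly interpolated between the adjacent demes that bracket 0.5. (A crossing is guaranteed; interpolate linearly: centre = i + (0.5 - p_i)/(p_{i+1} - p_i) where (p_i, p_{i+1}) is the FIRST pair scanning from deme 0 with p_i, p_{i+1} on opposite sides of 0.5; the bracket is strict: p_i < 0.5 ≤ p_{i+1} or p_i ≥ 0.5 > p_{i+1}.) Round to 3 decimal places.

6.500

t=0: k=[0 0 0 0 0 0 0 38]
t=1: x=[0.0000 0.0000 0.0000 0.0000 0.0000 0.0000 3.6567 34.4854] k=[0 0 0 0 0 0 4 33]
t=2: x=[0.0000 0.0000 0.0000 0.0000 0.0000 0.3795 6.4507 30.4259] k=[0 0 0 0 0 0 4 32]
t=3: x=[0.0000 0.0000 0.0000 0.0000 0.0000 0.3795 6.3548 29.5361] k=[0 0 0 0 0 1 4 30]
t=4: x=[0.0000 0.0000 0.0000 0.0000 0.0934 1.1884 6.2589 27.7527] k=[0 0 0 0 0 4 6 28]
t=5: x=[0.0000 0.0000 0.0000 0.0000 0.3736 3.8052 7.9892 26.1523] k=[0 0 0 0 0 1 10 29]
t=6: x=[0.0000 0.0000 0.0000 0.0000 0.0934 1.7576 11.0610 27.4221] k=[0 0 0 0 0 0 9 29]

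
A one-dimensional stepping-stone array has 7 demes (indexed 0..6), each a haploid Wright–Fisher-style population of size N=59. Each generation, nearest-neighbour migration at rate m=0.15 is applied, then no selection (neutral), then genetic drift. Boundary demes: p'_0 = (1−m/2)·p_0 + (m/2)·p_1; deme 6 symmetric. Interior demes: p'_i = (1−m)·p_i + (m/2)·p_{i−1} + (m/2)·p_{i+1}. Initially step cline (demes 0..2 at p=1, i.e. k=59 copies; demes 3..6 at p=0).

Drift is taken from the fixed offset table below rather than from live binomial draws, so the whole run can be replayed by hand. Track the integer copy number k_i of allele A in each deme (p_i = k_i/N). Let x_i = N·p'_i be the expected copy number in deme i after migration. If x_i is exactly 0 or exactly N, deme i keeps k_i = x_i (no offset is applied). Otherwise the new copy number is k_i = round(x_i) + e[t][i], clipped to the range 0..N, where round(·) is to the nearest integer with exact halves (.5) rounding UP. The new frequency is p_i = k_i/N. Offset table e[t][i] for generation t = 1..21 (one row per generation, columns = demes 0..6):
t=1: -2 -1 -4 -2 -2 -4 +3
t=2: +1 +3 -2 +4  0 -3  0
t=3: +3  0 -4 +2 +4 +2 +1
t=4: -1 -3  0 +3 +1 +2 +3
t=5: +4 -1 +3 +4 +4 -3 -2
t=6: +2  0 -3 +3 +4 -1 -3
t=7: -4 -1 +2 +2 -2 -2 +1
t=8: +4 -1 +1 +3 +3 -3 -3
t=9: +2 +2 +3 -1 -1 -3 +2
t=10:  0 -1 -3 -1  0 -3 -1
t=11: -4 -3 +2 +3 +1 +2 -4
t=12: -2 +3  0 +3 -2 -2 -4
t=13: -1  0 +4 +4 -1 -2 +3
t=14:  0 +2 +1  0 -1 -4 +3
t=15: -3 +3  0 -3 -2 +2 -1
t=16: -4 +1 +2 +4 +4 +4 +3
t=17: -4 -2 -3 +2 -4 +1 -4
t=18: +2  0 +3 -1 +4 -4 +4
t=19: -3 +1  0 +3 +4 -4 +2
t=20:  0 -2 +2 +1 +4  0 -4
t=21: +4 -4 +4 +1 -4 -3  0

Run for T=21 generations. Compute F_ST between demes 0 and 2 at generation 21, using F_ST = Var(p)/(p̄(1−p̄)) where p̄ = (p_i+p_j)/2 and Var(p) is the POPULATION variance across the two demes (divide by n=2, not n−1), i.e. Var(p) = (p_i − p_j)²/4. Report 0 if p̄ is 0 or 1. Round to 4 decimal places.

0.0184

t=0: k=[59 59 59 0 0 0 0]
t=1: x=[59.0000 59.0000 54.5750 4.4250 0.0000 0.0000 0.0000] k=[59 59 51 2 0 0 0]
t=2: x=[59.0000 58.4000 47.9250 5.5250 0.1500 0.0000 0.0000] k=[59 59 46 10 0 0 0]
t=3: x=[59.0000 58.0250 44.2750 11.9500 0.7500 0.0000 0.0000] k=[59 58 40 14 5 0 0]
t=4: x=[58.9250 56.7250 39.4000 15.2750 5.3000 0.3750 0.0000] k=[58 54 39 18 6 2 0]
t=5: x=[57.7000 53.1750 38.5500 18.6750 6.6000 2.1500 0.1500] k=[59 52 42 23 11 0 0]
t=6: x=[58.4750 51.7750 41.3250 23.5250 11.0750 0.8250 0.0000] k=[59 52 38 27 15 0 0]
t=7: x=[58.4750 51.4750 38.2250 26.9250 14.7750 1.1250 0.0000] k=[54 50 40 29 13 0 0]
t=8: x=[53.7000 49.5500 39.9250 28.6250 13.2250 0.9750 0.0000] k=[58 49 41 32 16 0 0]
t=9: x=[57.3250 49.0750 40.9250 31.4750 16.0000 1.2000 0.0000] k=[59 51 44 30 15 0 0]
t=10: x=[58.4000 51.0750 43.4750 29.9250 15.0000 1.1250 0.0000] k=[58 50 40 29 15 0 0]
t=11: x=[57.4000 49.8500 39.9250 28.7750 14.9250 1.1250 0.0000] k=[53 47 42 32 16 3 0]
t=12: x=[52.5500 47.0750 41.6250 31.5500 16.2250 3.7500 0.2250] k=[51 50 42 35 14 2 0]
t=13: x=[50.9250 49.4750 42.0750 33.9500 14.6750 2.7500 0.1500] k=[50 49 46 38 14 1 3]
t=14: x=[49.9250 48.8500 45.6250 36.8000 14.8250 2.1250 2.8500] k=[50 51 47 37 14 0 6]
t=15: x=[50.0750 50.6250 46.5500 36.0250 14.6750 1.5000 5.5500] k=[47 54 47 33 13 4 5]
t=16: x=[47.5250 52.9500 46.4750 32.5500 13.8250 4.7500 4.9250] k=[44 54 48 37 18 9 8]
t=17: x=[44.7500 52.8000 47.6250 36.4000 18.7500 9.6000 8.0750] k=[41 51 45 38 15 11 4]
t=18: x=[41.7500 49.8000 44.9250 36.8000 16.4250 10.7750 4.5250] k=[44 50 48 36 20 7 9]
t=19: x=[44.4500 49.4000 47.2500 35.7000 20.2250 8.1250 8.8500] k=[41 50 47 39 24 4 11]
t=20: x=[41.6750 49.1000 46.6250 38.4750 23.6250 6.0250 10.4750] k=[42 47 49 39 28 6 6]
t=21: x=[42.3750 46.7750 48.1000 38.9250 27.1750 7.6500 6.0000] k=[46 43 52 40 23 5 6]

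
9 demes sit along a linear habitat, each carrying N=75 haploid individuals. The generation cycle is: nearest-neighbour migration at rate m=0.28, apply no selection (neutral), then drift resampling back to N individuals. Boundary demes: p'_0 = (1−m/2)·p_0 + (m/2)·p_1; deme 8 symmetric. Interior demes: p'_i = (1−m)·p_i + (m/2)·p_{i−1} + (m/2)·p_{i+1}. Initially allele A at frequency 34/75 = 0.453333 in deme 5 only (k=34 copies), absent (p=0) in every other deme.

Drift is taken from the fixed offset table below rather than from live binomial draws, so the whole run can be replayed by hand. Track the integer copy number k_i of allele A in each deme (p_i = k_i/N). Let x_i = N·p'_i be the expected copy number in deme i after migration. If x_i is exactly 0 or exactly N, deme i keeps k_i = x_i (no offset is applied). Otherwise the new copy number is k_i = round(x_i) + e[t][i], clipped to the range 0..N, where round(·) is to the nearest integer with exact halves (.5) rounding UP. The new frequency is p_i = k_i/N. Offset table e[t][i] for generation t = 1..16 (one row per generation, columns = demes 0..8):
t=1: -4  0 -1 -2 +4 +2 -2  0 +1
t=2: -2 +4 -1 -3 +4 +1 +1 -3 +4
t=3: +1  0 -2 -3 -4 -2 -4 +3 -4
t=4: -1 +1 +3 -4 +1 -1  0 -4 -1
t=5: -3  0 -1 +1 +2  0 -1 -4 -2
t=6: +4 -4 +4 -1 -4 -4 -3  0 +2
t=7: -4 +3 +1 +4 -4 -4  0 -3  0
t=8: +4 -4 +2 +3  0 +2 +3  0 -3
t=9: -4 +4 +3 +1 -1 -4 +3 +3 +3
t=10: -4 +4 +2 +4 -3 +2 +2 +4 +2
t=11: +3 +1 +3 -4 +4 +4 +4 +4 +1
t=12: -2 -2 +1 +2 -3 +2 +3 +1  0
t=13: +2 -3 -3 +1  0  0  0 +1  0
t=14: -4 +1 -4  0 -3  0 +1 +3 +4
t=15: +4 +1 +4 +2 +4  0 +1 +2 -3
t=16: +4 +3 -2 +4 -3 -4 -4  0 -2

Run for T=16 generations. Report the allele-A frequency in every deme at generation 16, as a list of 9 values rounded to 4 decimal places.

[0.1467, 0.1333, 0.1067, 0.1867, 0.0800, 0.0800, 0.1333, 0.2000, 0.1067]

t=0: k=[0 0 0 0 0 34 0 0 0]
t=1: x=[0.0000 0.0000 0.0000 0.0000 4.7600 24.4800 4.7600 0.0000 0.0000] k=[0 0 0 0 9 26 3 0 0]
t=2: x=[0.0000 0.0000 0.0000 1.2600 10.1200 20.4000 5.8000 0.4200 0.0000] k=[0 0 0 0 14 21 7 0 0]
t=3: x=[0.0000 0.0000 0.0000 1.9600 13.0200 18.0600 7.9800 0.9800 0.0000] k=[0 0 0 0 9 16 4 4 0]
t=4: x=[0.0000 0.0000 0.0000 1.2600 8.7200 13.3400 5.6800 3.4400 0.5600] k=[0 0 0 0 10 12 6 0 0]
t=5: x=[0.0000 0.0000 0.0000 1.4000 8.8800 10.8800 6.0000 0.8400 0.0000] k=[0 0 0 2 11 11 5 0 0]
t=6: x=[0.0000 0.0000 0.2800 2.9800 9.7400 10.1600 5.1400 0.7000 0.0000] k=[0 0 4 2 6 6 2 1 0]
t=7: x=[0.0000 0.5600 3.1600 2.8400 5.4400 5.4400 2.4200 1.0000 0.1400] k=[0 4 4 7 1 1 2 0 0]
t=8: x=[0.5600 3.4400 4.4200 5.7400 1.8400 1.1400 1.5800 0.2800 0.0000] k=[5 0 6 9 2 3 5 0 0]
t=9: x=[4.3000 1.5400 5.5800 7.6000 3.1200 3.1400 4.0200 0.7000 0.0000] k=[0 6 9 9 2 0 7 4 0]
t=10: x=[0.8400 5.5800 8.5800 8.0200 2.7000 1.2600 5.6000 3.8600 0.5600] k=[0 10 11 12 0 3 8 8 3]
t=11: x=[1.4000 8.7400 11.0000 10.1800 2.1000 3.2800 7.3000 7.3000 3.7000] k=[4 10 14 6 6 7 11 11 5]
t=12: x=[4.8400 9.7200 12.3200 7.1200 6.1400 7.4200 10.4400 10.1600 5.8400] k=[3 8 13 9 3 9 13 11 6]
t=13: x=[3.7000 8.0000 11.7400 8.7200 4.6800 8.7200 12.1600 10.5800 6.7000] k=[6 5 9 10 5 9 12 12 7]
t=14: x=[5.8600 5.7000 8.5800 9.1600 6.2600 8.8600 11.5800 11.3000 7.7000] k=[2 7 5 9 3 9 13 14 12]
t=15: x=[2.7000 6.0200 5.8400 7.6000 4.6800 8.7200 12.5800 13.5800 12.2800] k=[7 7 10 10 9 9 14 16 9]
t=16: x=[7.0000 7.4200 9.5800 9.8600 9.1400 9.7000 13.5800 14.7400 9.9800] k=[11 10 8 14 6 6 10 15 8]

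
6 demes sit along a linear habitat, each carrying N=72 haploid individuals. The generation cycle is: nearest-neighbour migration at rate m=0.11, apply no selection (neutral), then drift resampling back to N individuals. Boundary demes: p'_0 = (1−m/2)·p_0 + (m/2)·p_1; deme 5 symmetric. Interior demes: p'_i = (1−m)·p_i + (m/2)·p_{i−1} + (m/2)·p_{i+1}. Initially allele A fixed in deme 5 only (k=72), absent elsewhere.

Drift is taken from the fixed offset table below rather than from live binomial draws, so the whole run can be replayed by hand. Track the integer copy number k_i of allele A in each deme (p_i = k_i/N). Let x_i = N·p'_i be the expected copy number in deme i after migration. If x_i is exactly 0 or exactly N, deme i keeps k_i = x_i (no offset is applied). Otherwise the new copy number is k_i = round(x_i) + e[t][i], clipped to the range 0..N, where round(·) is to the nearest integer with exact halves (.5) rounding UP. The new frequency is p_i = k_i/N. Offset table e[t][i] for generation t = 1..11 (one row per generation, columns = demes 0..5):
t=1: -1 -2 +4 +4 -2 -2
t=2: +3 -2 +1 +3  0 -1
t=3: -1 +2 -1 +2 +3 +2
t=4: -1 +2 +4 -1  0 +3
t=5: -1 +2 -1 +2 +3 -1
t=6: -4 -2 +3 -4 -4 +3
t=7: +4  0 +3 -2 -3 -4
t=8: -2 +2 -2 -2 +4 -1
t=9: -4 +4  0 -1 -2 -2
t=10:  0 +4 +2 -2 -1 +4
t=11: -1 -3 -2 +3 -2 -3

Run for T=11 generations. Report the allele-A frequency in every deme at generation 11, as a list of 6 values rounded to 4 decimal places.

[0.0000, 0.0833, 0.0694, 0.0556, 0.2222, 0.5833]

t=0: k=[0 0 0 0 0 72]
t=1: x=[0.0000 0.0000 0.0000 0.0000 3.9600 68.0400] k=[0 0 0 0 2 66]
t=2: x=[0.0000 0.0000 0.0000 0.1100 5.4100 62.4800] k=[0 0 0 3 5 61]
t=3: x=[0.0000 0.0000 0.1650 2.9450 7.9700 57.9200] k=[0 0 0 5 11 60]
t=4: x=[0.0000 0.0000 0.2750 5.0550 13.3650 57.3050] k=[0 0 4 4 13 60]
t=5: x=[0.0000 0.2200 3.7800 4.4950 15.0900 57.4150] k=[0 2 3 6 18 56]
t=6: x=[0.1100 1.9450 3.1100 6.4950 19.4300 53.9100] k=[0 0 6 2 15 57]
t=7: x=[0.0000 0.3300 5.4500 2.9350 16.5950 54.6900] k=[0 0 8 1 14 51]
t=8: x=[0.0000 0.4400 7.1750 2.1000 15.3200 48.9650] k=[0 2 5 0 19 48]
t=9: x=[0.1100 2.0550 4.5600 1.3200 19.5500 46.4050] k=[0 6 5 0 18 44]
t=10: x=[0.3300 5.6150 4.7800 1.2650 18.4400 42.5700] k=[0 10 7 0 17 47]
t=11: x=[0.5500 9.2850 6.7800 1.3200 17.7150 45.3500] k=[0 6 5 4 16 42]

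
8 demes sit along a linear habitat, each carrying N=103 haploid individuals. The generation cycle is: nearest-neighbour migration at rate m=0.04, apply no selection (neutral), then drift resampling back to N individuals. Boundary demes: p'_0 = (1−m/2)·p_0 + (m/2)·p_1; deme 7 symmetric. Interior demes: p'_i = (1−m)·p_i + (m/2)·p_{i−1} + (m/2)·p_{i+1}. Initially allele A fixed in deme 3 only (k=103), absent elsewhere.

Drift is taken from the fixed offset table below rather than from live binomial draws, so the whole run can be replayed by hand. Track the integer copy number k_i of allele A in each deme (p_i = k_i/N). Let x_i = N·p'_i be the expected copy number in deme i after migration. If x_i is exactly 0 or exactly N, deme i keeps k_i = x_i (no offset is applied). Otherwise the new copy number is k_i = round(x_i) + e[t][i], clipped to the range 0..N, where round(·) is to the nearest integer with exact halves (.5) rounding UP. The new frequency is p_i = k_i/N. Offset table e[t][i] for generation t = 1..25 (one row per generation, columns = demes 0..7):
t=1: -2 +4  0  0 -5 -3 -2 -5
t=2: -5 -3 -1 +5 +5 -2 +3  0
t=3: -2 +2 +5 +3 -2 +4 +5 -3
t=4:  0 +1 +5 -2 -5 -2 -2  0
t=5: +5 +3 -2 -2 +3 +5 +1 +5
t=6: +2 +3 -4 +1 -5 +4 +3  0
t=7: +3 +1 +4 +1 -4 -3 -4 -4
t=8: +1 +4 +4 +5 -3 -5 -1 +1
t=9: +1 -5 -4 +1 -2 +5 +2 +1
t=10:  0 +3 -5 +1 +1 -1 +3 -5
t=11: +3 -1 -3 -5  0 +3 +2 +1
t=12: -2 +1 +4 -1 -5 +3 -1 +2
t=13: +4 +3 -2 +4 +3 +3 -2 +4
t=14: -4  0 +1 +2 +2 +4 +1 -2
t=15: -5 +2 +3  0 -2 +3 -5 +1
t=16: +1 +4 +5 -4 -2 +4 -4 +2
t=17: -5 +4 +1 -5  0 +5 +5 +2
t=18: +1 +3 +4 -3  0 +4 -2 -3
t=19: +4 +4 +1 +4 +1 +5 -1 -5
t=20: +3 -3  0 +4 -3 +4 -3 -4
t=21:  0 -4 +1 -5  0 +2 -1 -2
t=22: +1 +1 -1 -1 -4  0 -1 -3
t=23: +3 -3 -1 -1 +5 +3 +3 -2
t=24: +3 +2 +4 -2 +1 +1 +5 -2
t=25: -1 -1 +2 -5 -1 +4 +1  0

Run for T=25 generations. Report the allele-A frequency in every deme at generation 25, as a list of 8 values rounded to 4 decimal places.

t=0: k=[0 0 0 103 0 0 0 0]
t=1: x=[0.0000 0.0000 2.0600 98.8800 2.0600 0.0000 0.0000 0.0000] k=[0 0 2 99 0 0 0 0]
t=2: x=[0.0000 0.0400 3.9000 95.0800 1.9800 0.0000 0.0000 0.0000] k=[0 0 3 100 7 0 0 0]
t=3: x=[0.0000 0.0600 4.8800 96.2000 8.7200 0.1400 0.0000 0.0000] k=[0 2 10 99 7 4 0 0]
t=4: x=[0.0400 2.1200 11.6200 95.3800 8.7800 3.9800 0.0800 0.0000] k=[0 3 17 93 4 2 0 0]
t=5: x=[0.0600 3.2200 18.2400 89.7000 5.7400 2.0000 0.0400 0.0000] k=[5 6 16 88 9 7 1 0]
t=6: x=[5.0200 6.1800 17.2400 84.9800 10.5400 6.9200 1.1000 0.0200] k=[7 9 13 86 6 11 4 0]
t=7: x=[7.0400 9.0400 14.3800 82.9400 7.7000 10.7600 4.0600 0.0800] k=[10 10 18 84 4 8 0 0]
t=8: x=[10.0000 10.1600 19.1600 81.0800 5.6800 7.7600 0.1600 0.0000] k=[11 14 23 86 3 3 0 0]
t=9: x=[11.0600 14.1200 24.0800 83.0800 4.6600 2.9400 0.0600 0.0000] k=[12 9 20 84 3 8 2 0]
t=10: x=[11.9400 9.2800 21.0600 81.1000 4.7200 7.7800 2.0800 0.0400] k=[12 12 16 82 6 7 5 0]
t=11: x=[12.0000 12.0800 17.2400 79.1600 7.5400 6.9400 4.9400 0.1000] k=[15 11 14 74 8 10 7 1]
t=12: x=[14.9200 11.1400 15.1400 71.4800 9.3600 9.9000 6.9400 1.1200] k=[13 12 19 70 4 13 6 3]
t=13: x=[12.9800 12.1600 19.8800 67.6600 5.5000 12.6800 6.0800 3.0600] k=[17 15 18 72 9 16 4 7]
t=14: x=[16.9600 15.1000 19.0200 69.6600 10.4000 15.6200 4.3000 6.9400] k=[13 15 20 72 12 20 5 5]
t=15: x=[13.0400 15.0600 20.9400 69.7600 13.3600 19.5400 5.3000 5.0000] k=[8 17 24 70 11 23 0 6]
t=16: x=[8.1800 16.9600 24.7800 67.9000 12.4200 22.3000 0.5800 5.8800] k=[9 21 30 64 10 26 0 8]
t=17: x=[9.2400 20.9400 30.5000 62.2400 11.4000 25.1600 0.6800 7.8400] k=[4 25 32 57 11 30 6 10]
t=18: x=[4.4200 24.7200 32.3600 55.5800 12.3000 29.1400 6.5600 9.9200] k=[5 28 36 53 12 33 5 7]
t=19: x=[5.4600 27.7000 36.1800 51.8400 13.2400 32.0200 5.6000 6.9600] k=[9 32 37 56 14 37 5 2]
t=20: x=[9.4600 31.6400 37.2800 54.7800 15.3000 35.9000 5.5800 2.0600] k=[12 29 37 59 12 40 3 0]
t=21: x=[12.3400 28.8200 37.2800 57.6200 13.5000 38.7000 3.6800 0.0600] k=[12 25 38 53 14 41 3 0]
t=22: x=[12.2600 25.0000 38.0400 51.9200 15.3200 39.7000 3.7000 0.0600] k=[13 26 37 51 11 40 3 0]
t=23: x=[13.2600 25.9600 37.0600 49.9200 12.3800 38.6800 3.6800 0.0600] k=[16 23 36 49 17 42 7 0]
t=24: x=[16.1400 23.1200 36.0000 48.1000 18.1400 40.8000 7.5600 0.1400] k=[19 25 40 46 19 42 13 0]
t=25: x=[19.1200 25.1800 39.8200 45.3400 20.0000 40.9600 13.3200 0.2600] k=[18 24 42 40 19 45 14 0]

[0.1748, 0.2330, 0.4078, 0.3883, 0.1845, 0.4369, 0.1359, 0.0000]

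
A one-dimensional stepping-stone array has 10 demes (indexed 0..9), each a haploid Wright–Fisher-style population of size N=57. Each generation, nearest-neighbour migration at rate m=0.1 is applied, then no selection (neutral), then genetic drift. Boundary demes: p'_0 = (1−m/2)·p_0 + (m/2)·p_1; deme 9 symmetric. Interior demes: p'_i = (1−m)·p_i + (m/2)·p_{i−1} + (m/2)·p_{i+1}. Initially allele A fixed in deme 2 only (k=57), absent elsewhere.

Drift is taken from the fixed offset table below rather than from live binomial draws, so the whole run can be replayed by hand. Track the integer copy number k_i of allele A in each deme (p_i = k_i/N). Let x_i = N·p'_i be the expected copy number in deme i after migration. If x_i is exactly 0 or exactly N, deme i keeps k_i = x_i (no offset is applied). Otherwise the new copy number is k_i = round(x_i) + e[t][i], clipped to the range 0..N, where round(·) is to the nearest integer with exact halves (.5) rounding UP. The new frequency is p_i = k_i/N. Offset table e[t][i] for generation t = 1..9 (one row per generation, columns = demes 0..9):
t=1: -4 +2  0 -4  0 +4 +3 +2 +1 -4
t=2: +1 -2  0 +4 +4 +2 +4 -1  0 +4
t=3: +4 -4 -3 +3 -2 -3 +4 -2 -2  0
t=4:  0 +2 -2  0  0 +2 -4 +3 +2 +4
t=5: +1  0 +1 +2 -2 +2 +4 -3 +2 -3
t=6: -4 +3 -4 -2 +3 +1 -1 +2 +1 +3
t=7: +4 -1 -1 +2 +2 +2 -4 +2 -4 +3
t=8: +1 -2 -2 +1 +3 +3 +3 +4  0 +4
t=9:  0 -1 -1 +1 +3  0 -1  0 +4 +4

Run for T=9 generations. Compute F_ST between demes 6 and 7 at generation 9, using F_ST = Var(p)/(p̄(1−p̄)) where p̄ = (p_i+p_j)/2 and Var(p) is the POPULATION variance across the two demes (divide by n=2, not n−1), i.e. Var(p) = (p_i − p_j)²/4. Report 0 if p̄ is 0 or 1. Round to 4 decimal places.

t=0: k=[0 0 57 0 0 0 0 0 0 0]
t=1: x=[0.0000 2.8500 51.3000 2.8500 0.0000 0.0000 0.0000 0.0000 0.0000 0.0000] k=[0 5 51 0 0 0 0 0 0 0]
t=2: x=[0.2500 7.0500 46.1500 2.5500 0.0000 0.0000 0.0000 0.0000 0.0000 0.0000] k=[1 5 46 7 0 0 0 0 0 0]
t=3: x=[1.2000 6.8500 42.0000 8.6000 0.3500 0.0000 0.0000 0.0000 0.0000 0.0000] k=[5 3 39 12 0 0 0 0 0 0]
t=4: x=[4.9000 4.9000 35.8500 12.7500 0.6000 0.0000 0.0000 0.0000 0.0000 0.0000] k=[5 7 34 13 1 0 0 0 0 0]
t=5: x=[5.1000 8.2500 31.6000 13.4500 1.5500 0.0500 0.0000 0.0000 0.0000 0.0000] k=[6 8 33 15 0 2 0 0 0 0]
t=6: x=[6.1000 9.1500 30.8500 15.1500 0.8500 1.8000 0.1000 0.0000 0.0000 0.0000] k=[2 12 27 13 4 3 0 0 0 0]
t=7: x=[2.5000 12.2500 25.5500 13.2500 4.4000 2.9000 0.1500 0.0000 0.0000 0.0000] k=[7 11 25 15 6 5 0 0 0 0]
t=8: x=[7.2000 11.5000 23.8000 15.0500 6.4000 4.8000 0.2500 0.0000 0.0000 0.0000] k=[8 10 22 16 9 8 3 0 0 0]
t=9: x=[8.1000 10.5000 21.1000 15.9500 9.3000 7.8000 3.1000 0.1500 0.0000 0.0000] k=[8 10 20 17 12 8 2 0 0 0]

0.0179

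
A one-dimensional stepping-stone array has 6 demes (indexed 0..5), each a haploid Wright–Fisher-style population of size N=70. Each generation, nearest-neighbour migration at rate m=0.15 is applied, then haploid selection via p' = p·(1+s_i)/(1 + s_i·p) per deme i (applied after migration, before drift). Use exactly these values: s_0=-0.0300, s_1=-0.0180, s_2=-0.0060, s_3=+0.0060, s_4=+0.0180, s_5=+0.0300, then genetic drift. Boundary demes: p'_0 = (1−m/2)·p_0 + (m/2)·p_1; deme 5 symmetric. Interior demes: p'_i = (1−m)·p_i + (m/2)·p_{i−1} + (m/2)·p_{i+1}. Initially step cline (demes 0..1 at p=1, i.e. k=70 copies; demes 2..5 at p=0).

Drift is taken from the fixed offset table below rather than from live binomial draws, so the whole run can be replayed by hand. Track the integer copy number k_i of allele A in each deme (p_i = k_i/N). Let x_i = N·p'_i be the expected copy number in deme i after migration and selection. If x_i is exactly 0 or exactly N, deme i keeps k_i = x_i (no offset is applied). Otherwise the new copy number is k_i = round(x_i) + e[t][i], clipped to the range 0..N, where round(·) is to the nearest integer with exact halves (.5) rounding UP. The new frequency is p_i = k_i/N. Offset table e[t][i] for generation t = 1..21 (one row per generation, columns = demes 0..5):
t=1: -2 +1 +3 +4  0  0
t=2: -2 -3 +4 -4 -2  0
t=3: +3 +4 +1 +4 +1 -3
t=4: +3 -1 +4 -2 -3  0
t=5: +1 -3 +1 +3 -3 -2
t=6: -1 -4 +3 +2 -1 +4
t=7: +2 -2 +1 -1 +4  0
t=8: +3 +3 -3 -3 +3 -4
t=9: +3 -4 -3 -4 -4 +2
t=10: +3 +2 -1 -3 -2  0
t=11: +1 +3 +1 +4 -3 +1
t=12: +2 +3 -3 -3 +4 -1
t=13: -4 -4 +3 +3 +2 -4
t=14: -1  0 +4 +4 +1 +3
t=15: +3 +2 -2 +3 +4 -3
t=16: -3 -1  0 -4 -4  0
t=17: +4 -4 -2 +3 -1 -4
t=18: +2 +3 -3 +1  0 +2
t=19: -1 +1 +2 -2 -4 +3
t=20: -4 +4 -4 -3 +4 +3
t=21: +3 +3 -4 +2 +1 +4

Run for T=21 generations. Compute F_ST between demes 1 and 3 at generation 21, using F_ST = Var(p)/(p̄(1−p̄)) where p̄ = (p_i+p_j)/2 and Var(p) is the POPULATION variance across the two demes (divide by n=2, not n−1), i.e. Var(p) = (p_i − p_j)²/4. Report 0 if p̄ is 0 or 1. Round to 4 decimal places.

0.2234

t=0: k=[70 70 0 0 0 0]
t=1: x=[70.0000 64.6611 5.2208 0.0000 0.0000 0.0000] k=[70 66 8 0 0 0]
t=2: x=[69.6908 61.8197 11.6913 0.6036 0.0000 0.0000] k=[68 59 16 0 0 0]
t=3: x=[67.2455 56.2504 17.9446 1.2071 0.0000 0.0000] k=[70 60 19 5 0 0]
t=4: x=[69.2271 57.4895 20.9366 5.7063 0.3817 0.0000] k=[70 56 25 4 0 0]
t=5: x=[68.9180 54.5070 25.6521 5.3043 0.3054 0.0000] k=[70 52 27 8 0 0]
t=6: x=[68.6091 51.2265 27.3496 8.8712 0.6107 0.0000] k=[68 47 30 11 0 0]
t=7: x=[66.3202 47.0205 29.7470 11.6580 0.8397 0.0000] k=[68 45 31 11 5 0]
t=8: x=[66.1661 45.3859 30.4464 12.1098 5.1596 0.3862] k=[69 48 27 9 8 0]
t=9: x=[67.3484 47.7251 27.1249 10.3276 7.5950 0.6178] k=[70 44 24 6 4 3]
t=10: x=[67.9914 44.1546 24.0549 7.2387 4.1440 3.1631] k=[70 46 23 4 2 3]
t=11: x=[68.1458 45.7881 23.2065 5.3043 2.2638 3.0090] k=[69 49 24 9 0 4]
t=12: x=[67.4255 48.3544 24.6538 9.4990 0.9923 3.8050] k=[69 51 22 6 5 3]
t=13: x=[67.5798 49.9159 22.8822 7.1634 5.0073 3.2401] k=[64 46 26 10 7 0]
t=14: x=[62.4472 45.5619 26.2013 11.0305 6.8089 0.5406] k=[61 46 30 15 8 4]
t=15: x=[59.6083 45.6373 29.9718 15.6726 8.3554 4.4209] k=[63 48 28 19 12 1]
t=16: x=[61.6537 47.3476 28.7230 19.2333 11.8749 1.8783] k=[59 46 29 15 8 2]
t=17: x=[57.7196 45.4110 29.1226 15.5974 8.2033 2.5209] k=[62 41 27 19 7 0]
t=18: x=[60.1704 41.2177 27.3496 18.7821 7.4935 0.5406] k=[62 44 24 20 7 3]
t=19: x=[60.4005 43.5518 25.1030 19.4088 7.7978 3.3942] k=[59 45 27 17 4 6]
t=20: x=[57.6431 44.4058 27.4995 16.8514 5.2104 6.0104] k=[54 48 23 14 9 9]
t=21: x=[53.1636 46.2911 24.1048 14.3682 9.5208 9.2344] k=[56 49 20 16 11 13]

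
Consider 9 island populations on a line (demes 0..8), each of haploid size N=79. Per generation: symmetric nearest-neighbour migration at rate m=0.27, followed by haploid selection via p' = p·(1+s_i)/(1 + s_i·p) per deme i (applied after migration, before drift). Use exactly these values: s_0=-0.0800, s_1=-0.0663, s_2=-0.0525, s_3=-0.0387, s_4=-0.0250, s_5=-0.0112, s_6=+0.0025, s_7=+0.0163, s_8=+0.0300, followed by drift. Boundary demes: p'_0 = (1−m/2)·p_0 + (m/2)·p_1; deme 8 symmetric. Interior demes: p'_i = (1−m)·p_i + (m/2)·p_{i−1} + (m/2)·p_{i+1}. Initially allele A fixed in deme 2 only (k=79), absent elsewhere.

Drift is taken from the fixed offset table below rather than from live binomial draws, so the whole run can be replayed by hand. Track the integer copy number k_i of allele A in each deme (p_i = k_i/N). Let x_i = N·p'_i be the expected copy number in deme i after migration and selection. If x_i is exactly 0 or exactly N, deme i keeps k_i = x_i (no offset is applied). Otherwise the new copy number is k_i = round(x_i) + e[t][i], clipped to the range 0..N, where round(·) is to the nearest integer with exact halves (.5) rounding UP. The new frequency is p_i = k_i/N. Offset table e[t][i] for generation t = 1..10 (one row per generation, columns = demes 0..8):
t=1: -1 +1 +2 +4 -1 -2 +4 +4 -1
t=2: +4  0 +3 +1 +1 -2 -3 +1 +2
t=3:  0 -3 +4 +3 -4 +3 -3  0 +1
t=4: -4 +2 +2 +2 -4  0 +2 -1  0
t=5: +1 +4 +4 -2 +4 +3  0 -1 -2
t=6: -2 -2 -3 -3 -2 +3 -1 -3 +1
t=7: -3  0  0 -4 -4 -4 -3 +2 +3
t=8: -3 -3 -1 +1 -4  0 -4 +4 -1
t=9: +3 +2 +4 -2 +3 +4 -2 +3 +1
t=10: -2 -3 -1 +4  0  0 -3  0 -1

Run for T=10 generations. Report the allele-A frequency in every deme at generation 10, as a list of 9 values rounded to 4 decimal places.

t=0: k=[0 0 79 0 0 0 0 0 0]
t=1: x=[0.0000 10.0478 56.8199 10.3061 0.0000 0.0000 0.0000 0.0000 0.0000] k=[0 11 59 14 0 0 0 0 0]
t=2: x=[1.3683 15.1377 45.4082 17.6384 1.8439 0.0000 0.0000 0.0000 0.0000] k=[5 15 48 19 3 0 0 0 0]
t=3: x=[5.8798 17.1655 38.5651 20.1567 4.6431 0.4005 0.0000 0.0000 0.0000] k=[6 14 43 23 1 3 0 0 0]
t=4: x=[6.5606 15.9441 35.3290 22.0964 4.1396 2.2997 0.4060 0.0000 0.0000] k=[3 18 37 24 0 2 2 0 0]
t=5: x=[4.6466 17.5844 31.6517 21.8851 3.4261 1.7110 1.7342 0.2744 0.0000] k=[6 22 36 20 7 5 2 0 0]
t=6: x=[7.5698 20.6662 30.9293 19.8134 8.2951 4.8138 2.1402 0.2744 0.0000] k=[6 19 28 17 6 8 1 0 0]
t=7: x=[7.1911 17.5073 24.3817 16.4793 7.5797 6.7155 1.8144 0.1372 0.0000] k=[4 18 24 12 4 3 0 2 0]
t=8: x=[5.4513 16.0258 20.7348 12.1292 4.8289 2.7005 0.6767 1.4834 0.2781] k=[2 13 20 13 1 3 0 5 0]
t=9: x=[3.2176 11.7568 17.3683 11.9200 2.8203 2.2997 1.0827 3.7067 0.6951] k=[6 14 21 10 6 6 0 7 2]
t=10: x=[6.5606 13.0982 17.8149 10.5781 6.3897 5.1357 1.7593 5.4616 2.7525] k=[5 10 17 15 6 5 0 5 2]

[0.0633, 0.1266, 0.2152, 0.1899, 0.0759, 0.0633, 0.0000, 0.0633, 0.0253]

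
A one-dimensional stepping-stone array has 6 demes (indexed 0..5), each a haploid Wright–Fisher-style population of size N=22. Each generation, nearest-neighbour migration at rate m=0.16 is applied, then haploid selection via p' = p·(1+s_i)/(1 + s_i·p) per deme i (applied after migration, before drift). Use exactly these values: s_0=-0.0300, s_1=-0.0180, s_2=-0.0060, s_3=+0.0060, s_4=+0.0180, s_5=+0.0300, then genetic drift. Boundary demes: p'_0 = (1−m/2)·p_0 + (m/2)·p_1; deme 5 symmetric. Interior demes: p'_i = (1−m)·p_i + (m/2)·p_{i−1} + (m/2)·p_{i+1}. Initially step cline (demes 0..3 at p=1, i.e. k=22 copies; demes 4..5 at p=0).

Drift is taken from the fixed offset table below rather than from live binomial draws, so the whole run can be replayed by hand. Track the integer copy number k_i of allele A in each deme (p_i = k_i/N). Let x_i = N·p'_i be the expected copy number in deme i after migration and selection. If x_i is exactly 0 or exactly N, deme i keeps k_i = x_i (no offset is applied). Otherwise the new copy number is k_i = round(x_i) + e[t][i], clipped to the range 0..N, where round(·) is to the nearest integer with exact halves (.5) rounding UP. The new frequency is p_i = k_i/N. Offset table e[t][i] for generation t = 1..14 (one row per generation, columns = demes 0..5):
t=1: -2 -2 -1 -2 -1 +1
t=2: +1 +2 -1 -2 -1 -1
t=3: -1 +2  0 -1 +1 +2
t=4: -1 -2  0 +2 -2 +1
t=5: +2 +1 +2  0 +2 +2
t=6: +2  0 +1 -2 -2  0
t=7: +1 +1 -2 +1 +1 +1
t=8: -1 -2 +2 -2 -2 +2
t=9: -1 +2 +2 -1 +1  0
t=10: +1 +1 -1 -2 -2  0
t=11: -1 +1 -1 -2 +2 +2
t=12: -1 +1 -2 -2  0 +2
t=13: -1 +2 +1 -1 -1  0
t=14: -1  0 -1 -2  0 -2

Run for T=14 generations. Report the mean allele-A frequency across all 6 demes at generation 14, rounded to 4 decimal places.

t=0: k=[22 22 22 22 0 0]
t=1: x=[22.0000 22.0000 22.0000 20.2497 1.7891 0.0000] k=[22 22 22 18 1 0]
t=2: x=[22.0000 22.0000 21.6781 16.9832 2.3167 0.0824] k=[22 22 21 15 1 0]
t=3: x=[22.0000 21.9185 20.5921 14.3898 2.0733 0.0824] k=[22 22 21 13 3 2]
t=4: x=[22.0000 21.9185 20.4313 12.8720 3.7755 2.1363] k=[22 20 20 15 2 3]
t=5: x=[21.8351 20.1291 19.5871 14.3898 3.1681 2.9957] k=[22 21 22 14 5 5]
t=6: x=[21.9175 21.1452 21.2758 13.9506 5.7958 5.1151] k=[22 21 22 12 4 5]
t=7: x=[21.9175 21.1452 21.1149 12.1925 4.7865 5.0338] k=[22 22 19 13 6 6]
t=8: x=[22.0000 21.7556 18.7433 12.9519 6.6424 6.1298] k=[22 20 21 11 5 8]
t=9: x=[21.8351 20.2104 20.1096 11.3529 5.7958 7.9091] k=[21 22 22 10 7 8]
t=10: x=[21.0528 21.9185 21.0345 10.7529 7.4074 8.0704] k=[22 22 20 9 5 8]
t=11: x=[22.0000 21.8371 19.2656 9.5924 5.6344 7.9091] k=[22 22 18 8 8 10]
t=12: x=[22.0000 21.6742 17.4985 8.8316 8.2518 10.0010] k=[22 22 15 7 8 12]
t=13: x=[22.0000 21.4300 14.8911 7.7500 8.3321 11.8418] k=[22 22 16 7 7 12]
t=14: x=[22.0000 21.5114 15.7331 7.7500 7.4879 11.7619] k=[22 22 15 6 7 10]

0.6212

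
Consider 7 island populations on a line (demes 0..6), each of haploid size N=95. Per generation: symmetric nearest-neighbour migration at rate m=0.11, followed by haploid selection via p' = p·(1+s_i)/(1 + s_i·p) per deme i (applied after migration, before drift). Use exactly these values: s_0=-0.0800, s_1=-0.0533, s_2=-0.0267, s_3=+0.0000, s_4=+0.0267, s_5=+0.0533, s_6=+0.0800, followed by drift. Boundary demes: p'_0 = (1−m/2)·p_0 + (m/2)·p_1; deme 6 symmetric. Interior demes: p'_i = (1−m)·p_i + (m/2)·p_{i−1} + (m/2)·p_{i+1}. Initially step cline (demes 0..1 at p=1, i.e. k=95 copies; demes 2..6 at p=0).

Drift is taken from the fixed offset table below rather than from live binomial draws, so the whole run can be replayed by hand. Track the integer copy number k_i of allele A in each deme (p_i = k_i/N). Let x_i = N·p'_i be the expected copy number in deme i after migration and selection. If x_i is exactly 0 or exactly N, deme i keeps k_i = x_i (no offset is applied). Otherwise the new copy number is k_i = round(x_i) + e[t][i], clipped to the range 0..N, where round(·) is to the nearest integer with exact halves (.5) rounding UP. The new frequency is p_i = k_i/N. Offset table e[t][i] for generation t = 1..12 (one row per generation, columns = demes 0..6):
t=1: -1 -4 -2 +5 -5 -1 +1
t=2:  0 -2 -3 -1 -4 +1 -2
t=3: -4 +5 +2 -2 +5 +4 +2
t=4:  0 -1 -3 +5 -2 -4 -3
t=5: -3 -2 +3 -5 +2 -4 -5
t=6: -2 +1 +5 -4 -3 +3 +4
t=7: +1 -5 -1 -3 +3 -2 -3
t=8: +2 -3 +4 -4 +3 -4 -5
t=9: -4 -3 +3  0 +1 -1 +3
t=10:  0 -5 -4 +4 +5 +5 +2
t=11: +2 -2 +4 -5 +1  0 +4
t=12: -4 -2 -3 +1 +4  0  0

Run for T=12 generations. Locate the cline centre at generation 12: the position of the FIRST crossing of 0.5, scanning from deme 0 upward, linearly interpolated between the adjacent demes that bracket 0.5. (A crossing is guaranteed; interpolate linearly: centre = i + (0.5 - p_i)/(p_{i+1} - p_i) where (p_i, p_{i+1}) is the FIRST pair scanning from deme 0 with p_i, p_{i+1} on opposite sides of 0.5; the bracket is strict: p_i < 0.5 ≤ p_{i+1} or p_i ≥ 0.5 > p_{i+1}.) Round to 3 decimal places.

t=0: k=[95 95 0 0 0 0 0]
t=1: x=[95.0000 89.4979 5.0930 0.0000 0.0000 0.0000 0.0000] k=[95 85 3 0 0 0 0]
t=2: x=[94.4025 80.3750 7.1637 0.1650 0.0000 0.0000 0.0000] k=[94 78 4 0 0 0 0]
t=3: x=[92.9600 73.9255 7.6573 0.2200 0.0000 0.0000 0.0000] k=[89 79 10 0 0 0 0]
t=4: x=[87.9229 74.9007 12.9395 0.5500 0.0000 0.0000 0.0000] k=[88 74 10 6 0 0 0]
t=5: x=[86.6140 70.2611 12.9935 5.8900 0.3388 0.0000 0.0000] k=[84 68 16 1 2 0 0]
t=6: x=[82.2259 64.9053 17.6429 1.8800 1.8830 0.1159 0.0000] k=[80 66 23 0 0 3 0]
t=7: x=[78.1026 63.2580 23.6165 1.2650 0.1694 2.8081 0.1782] k=[79 58 23 0 3 1 0]
t=8: x=[76.6415 55.9770 23.1824 1.4300 2.7956 1.1106 0.0594] k=[79 53 27 0 6 0 0]
t=9: x=[76.3519 51.7128 26.4257 1.8150 5.4744 0.3475 0.0000] k=[72 49 29 2 6 0 0]
t=10: x=[69.1981 47.8648 28.0768 3.7050 5.5870 0.3475 0.0000] k=[69 43 24 8 11 5 0]
t=11: x=[65.9150 42.0973 23.6806 9.0450 10.7537 5.3094 0.2969] k=[68 40 28 4 12 5 4]
t=12: x=[64.7680 39.6096 26.8161 5.7600 11.4375 5.5974 4.3645] k=[61 38 24 7 15 6 4]

0.587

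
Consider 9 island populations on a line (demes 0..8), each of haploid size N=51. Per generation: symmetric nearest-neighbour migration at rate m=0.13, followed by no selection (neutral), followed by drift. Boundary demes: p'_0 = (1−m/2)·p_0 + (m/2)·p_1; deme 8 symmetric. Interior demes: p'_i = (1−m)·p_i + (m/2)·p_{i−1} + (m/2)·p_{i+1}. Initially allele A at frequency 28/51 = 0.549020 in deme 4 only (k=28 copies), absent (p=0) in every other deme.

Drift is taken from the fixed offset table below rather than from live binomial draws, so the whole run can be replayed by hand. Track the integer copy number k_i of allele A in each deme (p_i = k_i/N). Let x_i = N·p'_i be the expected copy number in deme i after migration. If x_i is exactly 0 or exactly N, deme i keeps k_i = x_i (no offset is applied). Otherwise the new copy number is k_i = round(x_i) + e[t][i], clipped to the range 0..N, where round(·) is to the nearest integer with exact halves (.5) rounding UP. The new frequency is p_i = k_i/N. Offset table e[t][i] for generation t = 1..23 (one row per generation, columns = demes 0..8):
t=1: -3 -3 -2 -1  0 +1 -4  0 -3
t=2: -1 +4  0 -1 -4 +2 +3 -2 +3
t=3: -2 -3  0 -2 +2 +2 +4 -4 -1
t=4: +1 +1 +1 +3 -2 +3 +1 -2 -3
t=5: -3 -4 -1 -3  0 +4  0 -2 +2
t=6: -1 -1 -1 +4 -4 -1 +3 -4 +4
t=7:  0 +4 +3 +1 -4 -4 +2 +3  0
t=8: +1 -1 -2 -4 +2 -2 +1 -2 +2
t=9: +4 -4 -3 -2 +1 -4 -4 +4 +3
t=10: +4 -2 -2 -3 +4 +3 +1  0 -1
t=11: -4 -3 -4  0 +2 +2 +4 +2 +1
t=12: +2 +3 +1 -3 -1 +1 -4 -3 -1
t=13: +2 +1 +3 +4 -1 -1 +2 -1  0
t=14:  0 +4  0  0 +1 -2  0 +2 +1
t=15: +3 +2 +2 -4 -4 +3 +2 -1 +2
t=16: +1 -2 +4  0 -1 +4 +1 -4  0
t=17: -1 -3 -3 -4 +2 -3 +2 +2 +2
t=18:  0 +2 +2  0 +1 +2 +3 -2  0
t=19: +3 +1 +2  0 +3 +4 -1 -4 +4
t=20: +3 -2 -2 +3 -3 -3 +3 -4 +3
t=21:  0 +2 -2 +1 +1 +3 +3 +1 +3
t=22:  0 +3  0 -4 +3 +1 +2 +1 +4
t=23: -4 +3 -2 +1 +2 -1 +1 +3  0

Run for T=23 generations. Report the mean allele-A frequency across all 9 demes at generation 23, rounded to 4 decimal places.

t=0: k=[0 0 0 0 28 0 0 0 0]
t=1: x=[0.0000 0.0000 0.0000 1.8200 24.3600 1.8200 0.0000 0.0000 0.0000] k=[0 0 0 1 24 3 0 0 0]
t=2: x=[0.0000 0.0000 0.0650 2.4300 21.1400 4.1700 0.1950 0.0000 0.0000] k=[0 0 0 1 17 6 3 0 0]
t=3: x=[0.0000 0.0000 0.0650 1.9750 15.2450 6.5200 3.0000 0.1950 0.0000] k=[0 0 0 0 17 9 7 0 0]
t=4: x=[0.0000 0.0000 0.0000 1.1050 15.3750 9.3900 6.6750 0.4550 0.0000] k=[0 0 0 4 13 12 8 0 0]
t=5: x=[0.0000 0.0000 0.2600 4.3250 12.3500 11.8050 7.7400 0.5200 0.0000] k=[0 0 0 1 12 16 8 0 0]
t=6: x=[0.0000 0.0000 0.0650 1.6500 11.5450 15.2200 8.0000 0.5200 0.0000] k=[0 0 0 6 8 14 11 0 0]
t=7: x=[0.0000 0.0000 0.3900 5.7400 8.2600 13.4150 10.4800 0.7150 0.0000] k=[0 0 3 7 4 9 12 4 0]
t=8: x=[0.0000 0.1950 3.0650 6.5450 4.5200 8.8700 11.2850 4.2600 0.2600] k=[0 0 1 3 7 7 12 2 2]
t=9: x=[0.0000 0.0650 1.0650 3.1300 6.7400 7.3250 11.0250 2.6500 2.0000] k=[0 0 0 1 8 3 7 7 5]
t=10: x=[0.0000 0.0000 0.0650 1.3900 7.2200 3.5850 6.7400 6.8700 5.1300] k=[0 0 0 0 11 7 8 7 4]
t=11: x=[0.0000 0.0000 0.0000 0.7150 10.0250 7.3250 7.8700 6.8700 4.1950] k=[0 0 0 1 12 9 12 9 5]
t=12: x=[0.0000 0.0000 0.0650 1.6500 11.0900 9.3900 11.6100 8.9350 5.2600] k=[0 0 1 0 10 10 8 6 4]
t=13: x=[0.0000 0.0650 0.8700 0.7150 9.3500 9.8700 8.0000 6.0000 4.1300] k=[0 1 4 5 8 9 10 5 4]
t=14: x=[0.0650 1.1300 3.8700 5.1300 7.8700 9.0000 9.6100 5.2600 4.0650] k=[0 5 4 5 9 7 10 7 5]
t=15: x=[0.3250 4.6100 4.1300 5.1950 8.6100 7.3250 9.6100 7.0650 5.1300] k=[3 7 6 1 5 10 12 6 7]
t=16: x=[3.2600 6.6750 5.7400 1.5850 5.0650 9.8050 11.4800 6.4550 6.9350] k=[4 5 10 2 4 14 12 2 7]
t=17: x=[4.0650 5.2600 9.1550 2.6500 4.5200 13.2200 11.4800 2.9750 6.6750] k=[3 2 6 0 7 10 13 5 9]
t=18: x=[2.9350 2.3250 5.3500 0.8450 6.7400 10.0000 12.2850 5.7800 8.7400] k=[3 4 7 1 8 12 15 4 9]
t=19: x=[3.0650 4.1300 6.4150 1.8450 7.8050 11.9350 14.0900 5.0400 8.6750] k=[6 5 8 2 11 16 13 1 13]
t=20: x=[5.9350 5.2600 7.4150 2.9750 10.7400 15.4800 12.4150 2.5600 12.2200] k=[9 3 5 6 8 12 15 0 15]
t=21: x=[8.6100 3.5200 4.9350 6.0650 8.1300 11.9350 13.8300 1.9500 14.0250] k=[9 6 3 7 9 15 17 3 17]
t=22: x=[8.8050 6.0000 3.4550 6.8700 9.2600 14.7400 15.9600 4.8200 16.0900] k=[9 9 3 3 12 16 18 6 20]
t=23: x=[9.0000 8.6100 3.3900 3.5850 11.6750 15.8700 17.0900 7.6900 19.0900] k=[5 12 1 5 14 15 18 11 19]

0.2179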